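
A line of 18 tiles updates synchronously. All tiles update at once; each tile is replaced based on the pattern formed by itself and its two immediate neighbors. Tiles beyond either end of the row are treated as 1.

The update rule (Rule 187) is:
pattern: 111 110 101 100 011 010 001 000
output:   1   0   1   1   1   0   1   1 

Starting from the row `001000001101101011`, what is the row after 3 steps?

011111101101011111

110111111011010111
101111110110101111
011111101101011111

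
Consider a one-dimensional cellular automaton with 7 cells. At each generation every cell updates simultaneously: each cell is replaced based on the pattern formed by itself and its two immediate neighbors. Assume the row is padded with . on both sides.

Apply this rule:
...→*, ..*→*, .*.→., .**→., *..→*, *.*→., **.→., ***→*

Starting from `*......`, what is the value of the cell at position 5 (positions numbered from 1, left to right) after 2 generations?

*

generation 1: .******
generation 2: *.****.
position 5 holds *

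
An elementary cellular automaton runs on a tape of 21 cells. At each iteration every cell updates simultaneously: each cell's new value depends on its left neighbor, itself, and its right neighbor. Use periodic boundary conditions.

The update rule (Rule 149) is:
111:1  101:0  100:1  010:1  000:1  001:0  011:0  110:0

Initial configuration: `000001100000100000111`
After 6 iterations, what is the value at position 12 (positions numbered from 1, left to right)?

iteration 1: 111100011110111110010
iteration 2: 011011001100011101010
iteration 3: 000000100011001001011
iteration 4: 111110111000101101000
iteration 5: 011100010110100001110
iteration 6: 001011010000111100101
position 12 holds 0

0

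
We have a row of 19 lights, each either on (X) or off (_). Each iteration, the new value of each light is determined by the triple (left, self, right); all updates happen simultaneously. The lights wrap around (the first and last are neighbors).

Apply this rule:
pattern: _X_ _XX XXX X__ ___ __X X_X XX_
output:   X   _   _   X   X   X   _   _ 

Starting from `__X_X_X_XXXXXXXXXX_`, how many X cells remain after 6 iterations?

iteration 1: XXX_X_X___________X
iteration 2: ____X_XXXXXXXXXXXX_
iteration 3: XXXXX_____________X
iteration 4: _____XXXXXXXXXXXXX_
iteration 5: XXXXX_____________X  (repeats iteration 3; period 2)
iteration 6: _____XXXXXXXXXXXXX_
count of X: 13

13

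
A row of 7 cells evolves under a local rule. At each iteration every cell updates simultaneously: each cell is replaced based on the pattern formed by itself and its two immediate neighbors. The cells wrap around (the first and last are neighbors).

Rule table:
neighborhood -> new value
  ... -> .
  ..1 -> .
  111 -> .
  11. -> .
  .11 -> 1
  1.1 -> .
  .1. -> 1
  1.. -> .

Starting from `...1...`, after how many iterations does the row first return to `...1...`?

...1...

1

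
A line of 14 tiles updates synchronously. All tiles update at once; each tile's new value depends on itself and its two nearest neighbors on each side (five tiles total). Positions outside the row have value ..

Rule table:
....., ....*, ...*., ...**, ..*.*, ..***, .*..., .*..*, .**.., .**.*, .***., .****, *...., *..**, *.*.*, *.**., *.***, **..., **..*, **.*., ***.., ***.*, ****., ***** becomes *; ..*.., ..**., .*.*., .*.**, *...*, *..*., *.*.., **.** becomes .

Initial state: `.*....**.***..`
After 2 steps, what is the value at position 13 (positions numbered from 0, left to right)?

*

step 1: *.****.*.*****
step 2: *.******.*****
position 13 holds *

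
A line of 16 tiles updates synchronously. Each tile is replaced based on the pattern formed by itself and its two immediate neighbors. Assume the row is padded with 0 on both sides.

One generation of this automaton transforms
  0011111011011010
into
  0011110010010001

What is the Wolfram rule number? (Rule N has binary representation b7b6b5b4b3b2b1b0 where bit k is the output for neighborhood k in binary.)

position 3: 111 → 1  (bit 7 = 1)
position 6: 110 → 0  (bit 6 = 0)
position 7: 101 → 0  (bit 5 = 0)
position 15: 100 → 1  (bit 4 = 1)
position 2: 011 → 1  (bit 3 = 1)
position 14: 010 → 0  (bit 2 = 0)
position 1: 001 → 0  (bit 1 = 0)
position 0: 000 → 0  (bit 0 = 0)
bits b7..b0 = 10011000 = 152

152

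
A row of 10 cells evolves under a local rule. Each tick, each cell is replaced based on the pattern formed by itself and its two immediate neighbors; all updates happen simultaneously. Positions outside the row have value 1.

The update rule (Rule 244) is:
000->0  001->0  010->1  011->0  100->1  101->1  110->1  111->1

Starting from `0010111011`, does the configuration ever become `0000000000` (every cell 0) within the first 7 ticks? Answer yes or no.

no

tick 1: 1011011101
tick 2: 1101101110
tick 3: 1110110111
tick 4: 1111011011
tick 5: 1111101101
tick 6: 1111110110
tick 7: 1111111011
tick 7 is 1111111011, still not uniform 0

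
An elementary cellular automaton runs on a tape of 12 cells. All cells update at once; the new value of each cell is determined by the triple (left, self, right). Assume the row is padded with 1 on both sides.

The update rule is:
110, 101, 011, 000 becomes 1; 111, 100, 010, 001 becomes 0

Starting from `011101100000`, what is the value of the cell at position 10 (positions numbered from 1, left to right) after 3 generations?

1

110111101110
011100111011
110100101110
position 10 holds 1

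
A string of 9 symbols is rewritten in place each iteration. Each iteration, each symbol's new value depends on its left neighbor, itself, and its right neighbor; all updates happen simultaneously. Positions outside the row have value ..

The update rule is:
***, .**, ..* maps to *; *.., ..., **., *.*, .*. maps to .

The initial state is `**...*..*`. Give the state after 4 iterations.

*...*..*.
...*..*..
..*..*...
.*..*....

.*..*....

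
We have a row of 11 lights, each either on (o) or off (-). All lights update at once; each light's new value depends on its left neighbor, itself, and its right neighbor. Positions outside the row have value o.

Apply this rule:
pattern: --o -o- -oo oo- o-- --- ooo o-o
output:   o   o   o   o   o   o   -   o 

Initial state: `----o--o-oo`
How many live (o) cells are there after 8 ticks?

oooooooooo-
---------oo
oooooooooo-  (repeats tick 1; period 2)
tick 8: ---------oo
count of o: 2

2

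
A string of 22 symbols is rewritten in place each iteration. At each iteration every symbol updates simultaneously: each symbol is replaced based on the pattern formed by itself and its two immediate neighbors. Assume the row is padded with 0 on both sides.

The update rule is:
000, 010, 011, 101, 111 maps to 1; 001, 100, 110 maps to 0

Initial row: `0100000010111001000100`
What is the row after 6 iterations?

0101111001011111110001

0101111011110001010101
0111110111100101111111
0111101111000111111110
0111011110010111111100
0110111100011111111001
0101111001011111110001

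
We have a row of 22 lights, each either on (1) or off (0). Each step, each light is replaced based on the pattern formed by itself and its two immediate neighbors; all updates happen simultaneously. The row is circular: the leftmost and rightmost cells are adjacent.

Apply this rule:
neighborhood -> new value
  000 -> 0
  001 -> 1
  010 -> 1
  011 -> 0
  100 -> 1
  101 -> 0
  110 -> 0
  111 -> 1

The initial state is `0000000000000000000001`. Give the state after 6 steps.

0001010000000001010001

step 1: 1000000000000000000011
step 2: 0100000000000000000101
step 3: 0110000000000000001101
step 4: 0001000000000000010001
step 5: 1011100000000000111011
step 6: 0001010000000001010001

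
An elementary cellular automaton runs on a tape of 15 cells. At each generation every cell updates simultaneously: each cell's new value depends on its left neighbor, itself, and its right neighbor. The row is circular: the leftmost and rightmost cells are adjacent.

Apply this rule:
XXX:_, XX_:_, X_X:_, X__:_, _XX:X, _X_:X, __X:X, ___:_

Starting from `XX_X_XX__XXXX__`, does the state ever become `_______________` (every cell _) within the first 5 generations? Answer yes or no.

X__X_X__XX____X
__XX_X_XX____XX
_XX__X_X____XX_
XX__XX_X___XX__
X__XX__X__XX__X
generation 5 is X__XX__X__XX__X, still not uniform _

no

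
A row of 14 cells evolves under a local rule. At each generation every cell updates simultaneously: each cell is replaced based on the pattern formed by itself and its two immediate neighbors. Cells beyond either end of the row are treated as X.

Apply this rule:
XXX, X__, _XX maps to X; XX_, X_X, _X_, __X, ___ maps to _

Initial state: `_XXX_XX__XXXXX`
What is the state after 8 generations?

_X__X____XXXXX

generation 1: _XX__X_X_XXXXX
generation 2: _X_X_____XXXXX
generation 3: ____X____XXXXX
generation 4: X____X___XXXXX
generation 5: _X____X__XXXXX
generation 6: __X____X_XXXXX
generation 7: X__X_____XXXXX
generation 8: _X__X____XXXXX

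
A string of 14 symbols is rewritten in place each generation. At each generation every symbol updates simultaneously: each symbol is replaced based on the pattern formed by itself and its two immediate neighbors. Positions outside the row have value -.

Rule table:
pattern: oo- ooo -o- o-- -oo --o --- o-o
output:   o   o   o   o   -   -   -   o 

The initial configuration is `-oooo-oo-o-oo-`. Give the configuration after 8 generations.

generation 1: --oooo-oooo-oo
generation 2: ---oooo-oooo-o
generation 3: ----oooo-ooooo
generation 4: -----oooo-oooo
generation 5: ------oooo-ooo
generation 6: -------oooo-oo
generation 7: --------oooo-o
generation 8: ---------ooooo

---------ooooo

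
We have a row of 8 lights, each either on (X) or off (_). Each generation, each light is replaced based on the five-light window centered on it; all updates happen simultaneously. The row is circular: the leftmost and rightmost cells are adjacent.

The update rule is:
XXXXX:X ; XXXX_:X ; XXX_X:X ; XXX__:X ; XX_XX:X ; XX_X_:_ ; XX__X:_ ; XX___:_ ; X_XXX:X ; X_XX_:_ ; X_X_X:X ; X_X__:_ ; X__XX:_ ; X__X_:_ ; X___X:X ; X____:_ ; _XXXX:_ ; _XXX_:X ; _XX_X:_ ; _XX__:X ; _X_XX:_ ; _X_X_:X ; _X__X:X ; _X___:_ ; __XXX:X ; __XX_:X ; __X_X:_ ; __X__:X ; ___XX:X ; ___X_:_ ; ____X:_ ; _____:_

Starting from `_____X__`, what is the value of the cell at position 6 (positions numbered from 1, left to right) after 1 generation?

X

generation 1: _____X__
position 6 holds X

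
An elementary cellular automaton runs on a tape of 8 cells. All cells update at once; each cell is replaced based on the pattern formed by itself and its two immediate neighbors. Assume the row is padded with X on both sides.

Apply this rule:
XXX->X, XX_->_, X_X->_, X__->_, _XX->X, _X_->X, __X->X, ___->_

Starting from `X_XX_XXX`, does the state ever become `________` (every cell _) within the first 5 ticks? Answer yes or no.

no

__X__XXX
_XX_XXXX
_X__XXXX
_X_XXXXX
_X_XXXXX
tick 5 is _X_XXXXX, still not uniform _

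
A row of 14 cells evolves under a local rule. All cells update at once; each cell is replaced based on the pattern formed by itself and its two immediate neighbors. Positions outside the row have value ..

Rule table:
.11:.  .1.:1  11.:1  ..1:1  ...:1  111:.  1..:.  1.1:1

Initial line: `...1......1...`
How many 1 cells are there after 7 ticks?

1111.111111.11
...11.....11.1
111.1.1111.111
..1111...11..1
11...1.11.1.11
.1.1111.1111.1
111...11...111
count of 1: 8

8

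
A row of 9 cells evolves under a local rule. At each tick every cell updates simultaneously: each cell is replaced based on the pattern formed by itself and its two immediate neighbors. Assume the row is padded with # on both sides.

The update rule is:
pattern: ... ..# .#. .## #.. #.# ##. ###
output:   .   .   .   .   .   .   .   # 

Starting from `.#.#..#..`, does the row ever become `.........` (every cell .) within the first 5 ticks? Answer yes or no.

tick 1: .........
all cells are . at tick 1

yes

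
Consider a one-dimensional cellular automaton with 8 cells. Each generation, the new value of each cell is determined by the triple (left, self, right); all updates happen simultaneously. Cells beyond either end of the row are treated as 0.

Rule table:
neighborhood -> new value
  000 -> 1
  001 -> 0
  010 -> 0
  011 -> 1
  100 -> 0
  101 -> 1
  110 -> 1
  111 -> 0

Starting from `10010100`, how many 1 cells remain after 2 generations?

3

00001001
11100000
count of 1: 3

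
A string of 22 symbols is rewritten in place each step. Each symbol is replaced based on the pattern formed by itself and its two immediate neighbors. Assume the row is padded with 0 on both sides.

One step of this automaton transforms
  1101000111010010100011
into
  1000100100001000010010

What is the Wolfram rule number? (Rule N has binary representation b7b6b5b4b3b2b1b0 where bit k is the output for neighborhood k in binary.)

24

position 8: 111 → 0  (bit 7 = 0)
position 1: 110 → 0  (bit 6 = 0)
position 2: 101 → 0  (bit 5 = 0)
position 4: 100 → 1  (bit 4 = 1)
position 0: 011 → 1  (bit 3 = 1)
position 3: 010 → 0  (bit 2 = 0)
position 6: 001 → 0  (bit 1 = 0)
position 5: 000 → 0  (bit 0 = 0)
bits b7..b0 = 00011000 = 24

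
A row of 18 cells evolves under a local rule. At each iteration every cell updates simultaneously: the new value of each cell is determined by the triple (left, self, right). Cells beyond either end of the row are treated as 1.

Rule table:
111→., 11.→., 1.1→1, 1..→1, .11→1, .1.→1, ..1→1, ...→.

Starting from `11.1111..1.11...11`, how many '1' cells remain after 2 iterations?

11

iteration 1: ..11...11111.1.11.
iteration 2: 111.1.11....1111.1
count of 1: 11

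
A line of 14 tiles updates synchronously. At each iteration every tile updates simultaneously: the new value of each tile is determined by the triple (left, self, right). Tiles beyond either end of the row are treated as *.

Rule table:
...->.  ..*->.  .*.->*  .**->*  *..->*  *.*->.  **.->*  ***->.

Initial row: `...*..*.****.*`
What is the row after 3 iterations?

*..**.*.*..*.*
**.**.*.**.*.*
.*.**.*.**.*.*

.*.**.*.**.*.*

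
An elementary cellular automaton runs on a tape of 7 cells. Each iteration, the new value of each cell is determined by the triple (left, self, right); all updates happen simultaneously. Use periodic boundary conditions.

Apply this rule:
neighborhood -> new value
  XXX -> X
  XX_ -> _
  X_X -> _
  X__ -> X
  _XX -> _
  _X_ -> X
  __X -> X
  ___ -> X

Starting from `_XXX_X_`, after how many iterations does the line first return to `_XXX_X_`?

X_X__XX
__XXX_X
XX_X__X
X__XXX_
XXX_X__
_X__XXX
_XXX_X_

7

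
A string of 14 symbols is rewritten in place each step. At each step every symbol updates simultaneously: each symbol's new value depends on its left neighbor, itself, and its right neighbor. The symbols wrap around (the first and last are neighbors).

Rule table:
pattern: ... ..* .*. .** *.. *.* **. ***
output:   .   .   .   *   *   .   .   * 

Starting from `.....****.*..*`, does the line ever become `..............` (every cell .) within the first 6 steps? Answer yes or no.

no

*....***...*..
.*...**.*...*.
..*..*...*...*
*..*..*...*...
.*..*..*...*..
..*..*..*...*.
step 6 is ..*..*..*...*., still not uniform .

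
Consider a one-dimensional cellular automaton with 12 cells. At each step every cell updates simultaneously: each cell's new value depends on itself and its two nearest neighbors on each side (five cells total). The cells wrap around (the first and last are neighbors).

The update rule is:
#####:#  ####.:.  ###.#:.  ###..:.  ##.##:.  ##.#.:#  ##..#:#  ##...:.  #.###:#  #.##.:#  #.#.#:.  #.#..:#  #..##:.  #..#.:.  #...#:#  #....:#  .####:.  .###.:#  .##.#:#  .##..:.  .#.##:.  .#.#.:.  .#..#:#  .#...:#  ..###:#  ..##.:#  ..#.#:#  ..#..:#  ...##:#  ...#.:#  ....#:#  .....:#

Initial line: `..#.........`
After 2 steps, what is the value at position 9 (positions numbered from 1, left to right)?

#

step 1: ############
step 2: ############
position 9 holds #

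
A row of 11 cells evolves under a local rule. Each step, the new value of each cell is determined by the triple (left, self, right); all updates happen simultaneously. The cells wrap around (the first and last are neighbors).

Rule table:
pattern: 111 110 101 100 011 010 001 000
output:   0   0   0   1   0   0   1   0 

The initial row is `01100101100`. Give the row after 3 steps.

10011000010
01100100100
10011011010

10011011010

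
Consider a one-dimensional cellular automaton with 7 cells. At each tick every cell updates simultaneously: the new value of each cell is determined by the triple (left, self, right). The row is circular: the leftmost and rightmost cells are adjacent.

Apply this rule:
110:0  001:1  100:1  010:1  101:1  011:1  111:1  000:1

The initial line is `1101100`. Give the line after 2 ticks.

0110111

tick 1: 1011011
tick 2: 0110111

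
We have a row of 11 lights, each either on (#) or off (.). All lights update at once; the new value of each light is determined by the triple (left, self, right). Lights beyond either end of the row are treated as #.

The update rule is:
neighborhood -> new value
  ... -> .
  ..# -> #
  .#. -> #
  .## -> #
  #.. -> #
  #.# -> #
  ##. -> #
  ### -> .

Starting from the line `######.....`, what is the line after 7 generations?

####.#####.

.....##...#
#...####.##
##.##..###.
.#######.##
##.....###.
.##...##.##
####.#####.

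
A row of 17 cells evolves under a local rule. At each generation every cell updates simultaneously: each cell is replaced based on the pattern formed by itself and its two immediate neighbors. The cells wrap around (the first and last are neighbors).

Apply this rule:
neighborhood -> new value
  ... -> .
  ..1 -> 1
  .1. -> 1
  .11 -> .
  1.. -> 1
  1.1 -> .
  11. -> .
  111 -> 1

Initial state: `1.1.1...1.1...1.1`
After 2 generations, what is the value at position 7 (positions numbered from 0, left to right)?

generation 1: ..1.11.11.11.11..
generation 2: .11............1.
position 7 holds .

.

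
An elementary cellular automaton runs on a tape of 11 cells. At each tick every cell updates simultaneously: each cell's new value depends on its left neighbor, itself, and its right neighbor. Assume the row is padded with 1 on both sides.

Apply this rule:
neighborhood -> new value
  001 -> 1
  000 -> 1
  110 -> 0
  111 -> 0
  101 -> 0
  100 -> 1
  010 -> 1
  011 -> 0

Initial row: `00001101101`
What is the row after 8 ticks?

tick 1: 11110000000
tick 2: 00001111111
tick 3: 11110000000  (repeats tick 1; period 2)
tick 8: 00001111111

00001111111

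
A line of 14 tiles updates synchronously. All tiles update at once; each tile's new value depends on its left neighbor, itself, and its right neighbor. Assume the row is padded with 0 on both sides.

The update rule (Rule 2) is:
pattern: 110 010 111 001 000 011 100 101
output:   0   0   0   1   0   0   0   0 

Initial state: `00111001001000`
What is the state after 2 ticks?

10000100100000

tick 1: 01000010010000
tick 2: 10000100100000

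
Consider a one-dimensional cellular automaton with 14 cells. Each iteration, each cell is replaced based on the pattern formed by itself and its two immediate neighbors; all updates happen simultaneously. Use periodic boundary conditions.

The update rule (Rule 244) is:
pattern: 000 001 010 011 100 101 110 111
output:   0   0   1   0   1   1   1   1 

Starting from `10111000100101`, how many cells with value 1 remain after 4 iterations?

iteration 1: 11011100110110
iteration 2: 01101110011011
iteration 3: 10110111001101
iteration 4: 11011011100110
count of 1: 9

9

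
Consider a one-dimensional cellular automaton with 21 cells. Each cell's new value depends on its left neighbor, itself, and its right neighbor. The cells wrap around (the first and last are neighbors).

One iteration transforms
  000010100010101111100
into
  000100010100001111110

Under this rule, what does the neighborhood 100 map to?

At position 7 the neighborhood is 100; the next row has 1 there.

1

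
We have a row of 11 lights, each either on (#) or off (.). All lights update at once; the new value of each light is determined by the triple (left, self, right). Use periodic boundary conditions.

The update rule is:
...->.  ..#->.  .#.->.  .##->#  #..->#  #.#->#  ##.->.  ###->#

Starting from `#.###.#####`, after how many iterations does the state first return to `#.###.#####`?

11

iteration 1: .###.######
iteration 2: ###.######.
iteration 3: ##.######.#
iteration 4: #.######.##
iteration 5: .######.###
iteration 6: ######.###.
iteration 7: #####.###.#
iteration 8: ####.###.##
iteration 9: ###.###.###
iteration 10: ##.###.####
iteration 11: #.###.#####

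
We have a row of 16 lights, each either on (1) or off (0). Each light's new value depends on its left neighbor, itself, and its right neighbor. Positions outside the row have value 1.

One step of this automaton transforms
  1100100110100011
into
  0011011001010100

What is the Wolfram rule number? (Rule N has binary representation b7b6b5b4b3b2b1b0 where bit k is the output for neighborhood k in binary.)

position 0: 111 → 0  (bit 7 = 0)
position 1: 110 → 0  (bit 6 = 0)
position 9: 101 → 1  (bit 5 = 1)
position 2: 100 → 1  (bit 4 = 1)
position 7: 011 → 0  (bit 3 = 0)
position 4: 010 → 0  (bit 2 = 0)
position 3: 001 → 1  (bit 1 = 1)
position 12: 000 → 0  (bit 0 = 0)
bits b7..b0 = 00110010 = 50

50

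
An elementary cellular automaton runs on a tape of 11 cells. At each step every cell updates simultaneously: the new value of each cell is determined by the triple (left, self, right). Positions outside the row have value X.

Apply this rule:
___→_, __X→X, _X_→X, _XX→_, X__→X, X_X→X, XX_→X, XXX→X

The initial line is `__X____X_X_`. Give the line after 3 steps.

step 1: XXXX__XXXXX
step 2: XXXXXX_XXXX
step 3: XXXXXXX_XXX

XXXXXXX_XXX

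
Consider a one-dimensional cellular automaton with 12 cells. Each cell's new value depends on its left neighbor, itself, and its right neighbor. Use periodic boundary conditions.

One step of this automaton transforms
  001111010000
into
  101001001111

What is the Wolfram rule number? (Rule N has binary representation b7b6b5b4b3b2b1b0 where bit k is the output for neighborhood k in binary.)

89

position 3: 111 → 0  (bit 7 = 0)
position 5: 110 → 1  (bit 6 = 1)
position 6: 101 → 0  (bit 5 = 0)
position 8: 100 → 1  (bit 4 = 1)
position 2: 011 → 1  (bit 3 = 1)
position 7: 010 → 0  (bit 2 = 0)
position 1: 001 → 0  (bit 1 = 0)
position 0: 000 → 1  (bit 0 = 1)
bits b7..b0 = 01011001 = 89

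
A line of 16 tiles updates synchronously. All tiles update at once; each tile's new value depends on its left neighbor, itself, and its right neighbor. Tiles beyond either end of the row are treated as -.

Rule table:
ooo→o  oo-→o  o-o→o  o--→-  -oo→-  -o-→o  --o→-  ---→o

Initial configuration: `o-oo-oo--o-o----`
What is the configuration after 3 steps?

--oo-oo-o--ooo-o

oo-oo-o--ooo-ooo
-oo-ooo---ooo-oo
--oo-oo-o--ooo-o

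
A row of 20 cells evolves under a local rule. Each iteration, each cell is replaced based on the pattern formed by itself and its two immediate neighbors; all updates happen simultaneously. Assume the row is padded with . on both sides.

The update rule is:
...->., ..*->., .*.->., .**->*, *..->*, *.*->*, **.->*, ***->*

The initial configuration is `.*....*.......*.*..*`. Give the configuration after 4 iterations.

.....*....*.......*.

iteration 1: ..*....*.......*.*..
iteration 2: ...*....*.......*.*.
iteration 3: ....*....*.......*.*
iteration 4: .....*....*.......*.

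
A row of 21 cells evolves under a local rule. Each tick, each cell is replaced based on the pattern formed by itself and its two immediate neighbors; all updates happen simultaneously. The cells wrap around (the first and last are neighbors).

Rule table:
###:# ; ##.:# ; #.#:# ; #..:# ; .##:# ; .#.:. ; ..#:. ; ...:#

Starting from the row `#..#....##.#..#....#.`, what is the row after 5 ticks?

#.###################

.#..###.###.#..###..#
#.#.########.#.####..
.#.##########.######.
..###################
#.###################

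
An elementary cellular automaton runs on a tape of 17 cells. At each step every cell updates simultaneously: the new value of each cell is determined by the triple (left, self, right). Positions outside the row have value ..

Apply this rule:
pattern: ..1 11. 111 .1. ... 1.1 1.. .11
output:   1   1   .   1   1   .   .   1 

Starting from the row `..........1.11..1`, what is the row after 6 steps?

1.1.1.....1.11.11

11111111111.11.11
1.........1.11.11
1.111111111.11.11
1.1.......1.11.11
1.1.1111111.11.11
1.1.1.....1.11.11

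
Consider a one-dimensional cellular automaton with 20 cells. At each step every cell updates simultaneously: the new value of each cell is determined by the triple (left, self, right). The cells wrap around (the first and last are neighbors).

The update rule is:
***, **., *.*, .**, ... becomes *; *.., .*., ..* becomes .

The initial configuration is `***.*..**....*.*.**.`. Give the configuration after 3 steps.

step 1: ****...**.**..*.****
step 2: ****.*.*****...*****
step 3: *****.******.*.*****

*****.******.*.*****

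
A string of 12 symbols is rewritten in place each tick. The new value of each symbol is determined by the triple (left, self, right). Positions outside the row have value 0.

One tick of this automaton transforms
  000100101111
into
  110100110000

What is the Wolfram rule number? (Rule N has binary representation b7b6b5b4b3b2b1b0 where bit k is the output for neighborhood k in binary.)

position 9: 111 → 0  (bit 7 = 0)
position 11: 110 → 0  (bit 6 = 0)
position 7: 101 → 1  (bit 5 = 1)
position 4: 100 → 0  (bit 4 = 0)
position 8: 011 → 0  (bit 3 = 0)
position 3: 010 → 1  (bit 2 = 1)
position 2: 001 → 0  (bit 1 = 0)
position 0: 000 → 1  (bit 0 = 1)
bits b7..b0 = 00100101 = 37

37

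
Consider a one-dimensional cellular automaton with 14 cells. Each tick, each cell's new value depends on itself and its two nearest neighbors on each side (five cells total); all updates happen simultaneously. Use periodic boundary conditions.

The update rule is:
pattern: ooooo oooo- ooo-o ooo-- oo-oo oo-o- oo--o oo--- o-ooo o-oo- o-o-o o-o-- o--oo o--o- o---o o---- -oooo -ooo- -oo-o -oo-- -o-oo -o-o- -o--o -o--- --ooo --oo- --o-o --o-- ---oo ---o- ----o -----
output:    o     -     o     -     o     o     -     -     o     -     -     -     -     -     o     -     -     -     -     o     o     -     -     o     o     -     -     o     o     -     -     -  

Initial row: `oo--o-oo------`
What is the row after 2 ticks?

--oo----o-----

tick 1: -o---o-o-----o
tick 2: --oo----o-----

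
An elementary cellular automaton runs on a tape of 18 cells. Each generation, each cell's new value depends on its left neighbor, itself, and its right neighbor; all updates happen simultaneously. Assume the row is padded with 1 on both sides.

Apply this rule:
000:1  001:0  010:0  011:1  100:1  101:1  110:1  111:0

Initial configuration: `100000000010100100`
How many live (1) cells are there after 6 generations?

generation 1: 111111111001010010
generation 2: 000000001100101001
generation 3: 111111101110010101
generation 4: 000000111011001011
generation 5: 111110101111100110
generation 6: 000011011000110111
count of 1: 9

9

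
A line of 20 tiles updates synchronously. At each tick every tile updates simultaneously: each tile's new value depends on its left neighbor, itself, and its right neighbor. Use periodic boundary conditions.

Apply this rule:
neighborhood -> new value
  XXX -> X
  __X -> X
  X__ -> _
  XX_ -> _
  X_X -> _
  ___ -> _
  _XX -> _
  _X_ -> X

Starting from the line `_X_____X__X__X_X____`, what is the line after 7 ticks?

XX____XX_XX_XX_X____
_____X_________X___X
____XX________XX__XX
___X_________X___X__
__XX________XX__XX__
_X_________X___X____
XX________XX__XX____

XX________XX__XX____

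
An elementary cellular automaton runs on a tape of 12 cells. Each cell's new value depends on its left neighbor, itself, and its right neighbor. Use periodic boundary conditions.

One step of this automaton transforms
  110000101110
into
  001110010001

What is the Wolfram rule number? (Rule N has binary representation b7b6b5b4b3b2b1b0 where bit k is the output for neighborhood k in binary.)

position 9: 111 → 0  (bit 7 = 0)
position 1: 110 → 0  (bit 6 = 0)
position 7: 101 → 1  (bit 5 = 1)
position 2: 100 → 1  (bit 4 = 1)
position 0: 011 → 0  (bit 3 = 0)
position 6: 010 → 0  (bit 2 = 0)
position 5: 001 → 0  (bit 1 = 0)
position 3: 000 → 1  (bit 0 = 1)
bits b7..b0 = 00110001 = 49

49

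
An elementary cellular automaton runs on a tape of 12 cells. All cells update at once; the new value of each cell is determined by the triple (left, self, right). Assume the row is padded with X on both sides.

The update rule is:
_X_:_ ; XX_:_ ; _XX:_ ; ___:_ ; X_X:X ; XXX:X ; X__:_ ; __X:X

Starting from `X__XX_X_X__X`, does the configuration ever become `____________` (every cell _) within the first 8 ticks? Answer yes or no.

no

__X__X_X__X_
_X__X_X__X_X
X__X_X__X_X_
__X_X__X_X_X
_X_X__X_X_X_
X_X__X_X_X_X
_X__X_X_X_X_
X__X_X_X_X_X
tick 8 is X__X_X_X_X_X, still not uniform _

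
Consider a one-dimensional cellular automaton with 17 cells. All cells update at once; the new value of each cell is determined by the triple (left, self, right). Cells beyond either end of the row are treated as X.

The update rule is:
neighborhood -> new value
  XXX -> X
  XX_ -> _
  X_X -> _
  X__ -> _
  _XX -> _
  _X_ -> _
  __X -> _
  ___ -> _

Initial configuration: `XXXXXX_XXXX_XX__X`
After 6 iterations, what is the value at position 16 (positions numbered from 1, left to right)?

_

XXXXX___XX_______
XXXX_____________
XXX______________
XX_______________
X________________
_________________
position 16 holds _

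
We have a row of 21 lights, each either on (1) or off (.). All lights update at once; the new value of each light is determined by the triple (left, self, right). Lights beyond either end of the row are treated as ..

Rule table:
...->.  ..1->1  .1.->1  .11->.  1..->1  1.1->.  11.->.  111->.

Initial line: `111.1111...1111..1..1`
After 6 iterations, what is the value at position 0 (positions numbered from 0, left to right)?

.

iteration 1: ........1.1....111111
iteration 2: .......11.11..1......
iteration 3: ......1.....1111.....
iteration 4: .....111...1....1....
iteration 5: ....1...1.111..111...
iteration 6: ...111.11....11...1..
position 0 holds .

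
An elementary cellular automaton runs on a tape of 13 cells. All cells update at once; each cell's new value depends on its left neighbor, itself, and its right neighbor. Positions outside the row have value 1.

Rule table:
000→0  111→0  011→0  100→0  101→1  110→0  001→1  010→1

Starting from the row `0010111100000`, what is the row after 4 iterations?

iteration 1: 0111000000001
iteration 2: 1000000000010
iteration 3: 0000000000111
iteration 4: 0000000001000

0000000001000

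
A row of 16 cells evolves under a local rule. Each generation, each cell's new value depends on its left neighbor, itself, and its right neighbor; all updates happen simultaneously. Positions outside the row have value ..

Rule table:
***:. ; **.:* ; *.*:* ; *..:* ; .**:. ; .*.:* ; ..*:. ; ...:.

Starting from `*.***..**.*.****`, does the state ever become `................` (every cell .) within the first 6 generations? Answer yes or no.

**..**..****...*
.**..**....**..*
..**..**....**.*
...**..**....***
....**..**.....*
.....**..**....*
generation 6 is .....**..**....*, still not uniform .

no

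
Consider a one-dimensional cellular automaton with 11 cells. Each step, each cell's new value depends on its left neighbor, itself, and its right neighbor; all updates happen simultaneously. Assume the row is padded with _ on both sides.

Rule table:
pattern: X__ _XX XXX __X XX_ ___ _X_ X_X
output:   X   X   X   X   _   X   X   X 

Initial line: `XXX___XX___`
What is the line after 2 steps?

X_XXXX_XXX_

step 1: XX_XXXX_XXX
step 2: X_XXXX_XXX_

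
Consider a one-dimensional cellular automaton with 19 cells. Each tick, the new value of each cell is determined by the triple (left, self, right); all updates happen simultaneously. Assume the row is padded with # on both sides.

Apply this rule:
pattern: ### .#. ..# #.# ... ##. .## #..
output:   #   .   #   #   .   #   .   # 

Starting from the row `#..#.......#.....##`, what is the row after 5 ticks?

#######.#.#.#.#.#.#

tick 1: ###.#.....#.#...#.#
tick 2: ####.#...#.#.#.#.#.
tick 3: #####.#.#.#.#.#.#.#
tick 4: ######.#.#.#.#.#.#.
tick 5: #######.#.#.#.#.#.#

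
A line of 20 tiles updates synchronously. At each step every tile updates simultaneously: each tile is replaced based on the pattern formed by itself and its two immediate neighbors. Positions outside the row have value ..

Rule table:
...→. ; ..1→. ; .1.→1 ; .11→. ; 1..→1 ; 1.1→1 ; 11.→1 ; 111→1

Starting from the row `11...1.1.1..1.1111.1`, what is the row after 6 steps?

step 1: .11..111111.11.11111
step 2: ..11..111111.11.1111
step 3: ...11..111111.11.111
step 4: ....11..111111.11.11
step 5: .....11..111111.11.1
step 6: ......11..111111.111

......11..111111.111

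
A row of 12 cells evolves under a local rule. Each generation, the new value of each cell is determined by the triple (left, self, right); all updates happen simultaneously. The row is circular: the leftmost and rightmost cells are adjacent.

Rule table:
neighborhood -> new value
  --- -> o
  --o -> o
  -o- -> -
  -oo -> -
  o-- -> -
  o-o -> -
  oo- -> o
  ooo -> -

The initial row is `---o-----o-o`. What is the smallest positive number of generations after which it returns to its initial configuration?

30

-oo--oooo---
o-o-o---o-oo
o-----oo----
--oooo-o-ooo
-o---o-----o
---oo--oooo-
ooo-o-o---o-
--o-----oo--
oo--oooo-o-o
-o-o---o----
o----oo--ooo
o-ooo-o-o---
----o-----oo
-ooo--oooo-o
---o-o---o--
ooo----oo--o
--o-ooo-o-o-
oo----o-----
-o-ooo--oooo
-----o-o---o
-oooo----oo-
o---o-ooo-o-
--oo----o---
oo-o-ooo--oo
-o-----o-o--
o--oooo----o
o-o---o-ooo-
----oo----o-
oooo-o-ooo--
---o-----o-o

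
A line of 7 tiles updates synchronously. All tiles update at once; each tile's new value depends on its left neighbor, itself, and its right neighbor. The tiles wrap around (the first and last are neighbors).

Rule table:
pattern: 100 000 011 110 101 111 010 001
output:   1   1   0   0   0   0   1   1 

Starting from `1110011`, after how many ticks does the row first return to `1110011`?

2

0001100
1110011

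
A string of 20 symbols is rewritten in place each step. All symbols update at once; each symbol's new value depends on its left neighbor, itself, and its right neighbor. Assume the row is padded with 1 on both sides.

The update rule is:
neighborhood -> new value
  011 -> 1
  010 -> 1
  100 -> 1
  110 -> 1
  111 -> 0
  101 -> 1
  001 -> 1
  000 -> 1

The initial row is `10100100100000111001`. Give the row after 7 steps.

11111111111111101111

11111111111111101111
00000000000000111000
11111111111111101111  (repeats step 1; period 2)
step 7: 11111111111111101111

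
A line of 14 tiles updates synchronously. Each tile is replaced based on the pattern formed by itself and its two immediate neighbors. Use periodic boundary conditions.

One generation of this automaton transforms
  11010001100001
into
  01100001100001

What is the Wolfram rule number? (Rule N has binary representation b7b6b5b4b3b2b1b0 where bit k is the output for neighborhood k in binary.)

104

position 0: 111 → 0  (bit 7 = 0)
position 1: 110 → 1  (bit 6 = 1)
position 2: 101 → 1  (bit 5 = 1)
position 4: 100 → 0  (bit 4 = 0)
position 7: 011 → 1  (bit 3 = 1)
position 3: 010 → 0  (bit 2 = 0)
position 6: 001 → 0  (bit 1 = 0)
position 5: 000 → 0  (bit 0 = 0)
bits b7..b0 = 01101000 = 104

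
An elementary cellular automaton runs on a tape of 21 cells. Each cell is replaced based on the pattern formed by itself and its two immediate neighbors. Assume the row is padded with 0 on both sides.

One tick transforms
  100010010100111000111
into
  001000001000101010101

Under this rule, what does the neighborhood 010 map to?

At position 0 the neighborhood is 010; the next row has 0 there.

0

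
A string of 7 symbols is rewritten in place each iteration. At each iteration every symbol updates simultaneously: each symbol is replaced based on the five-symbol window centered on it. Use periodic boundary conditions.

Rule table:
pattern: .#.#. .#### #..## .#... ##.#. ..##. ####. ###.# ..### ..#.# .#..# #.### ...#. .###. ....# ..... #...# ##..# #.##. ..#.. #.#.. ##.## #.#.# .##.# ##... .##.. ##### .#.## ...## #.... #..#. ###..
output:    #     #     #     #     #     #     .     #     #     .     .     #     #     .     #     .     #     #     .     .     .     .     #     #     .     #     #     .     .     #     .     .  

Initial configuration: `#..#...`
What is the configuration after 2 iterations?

.##.#..

iteration 1: ....###
iteration 2: .##.#..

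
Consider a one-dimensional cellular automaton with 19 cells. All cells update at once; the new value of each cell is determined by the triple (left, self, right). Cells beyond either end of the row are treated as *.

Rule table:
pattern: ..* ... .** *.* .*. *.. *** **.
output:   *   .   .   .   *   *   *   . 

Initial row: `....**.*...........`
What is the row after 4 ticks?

**..**.***.*...*...

tick 1: *..*...**.........*
tick 2: .****.*..*.......*.
tick 3: ..**..*****.....**.
tick 4: **..**.***.*...*...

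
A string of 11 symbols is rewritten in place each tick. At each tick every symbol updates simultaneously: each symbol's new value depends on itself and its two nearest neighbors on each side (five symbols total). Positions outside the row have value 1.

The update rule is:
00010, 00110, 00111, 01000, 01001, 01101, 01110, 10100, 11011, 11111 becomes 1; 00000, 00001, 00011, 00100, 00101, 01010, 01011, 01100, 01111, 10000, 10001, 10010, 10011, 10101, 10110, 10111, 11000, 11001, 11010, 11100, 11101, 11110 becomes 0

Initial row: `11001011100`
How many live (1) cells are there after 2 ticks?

00000001000
00000010100
count of 1: 2

2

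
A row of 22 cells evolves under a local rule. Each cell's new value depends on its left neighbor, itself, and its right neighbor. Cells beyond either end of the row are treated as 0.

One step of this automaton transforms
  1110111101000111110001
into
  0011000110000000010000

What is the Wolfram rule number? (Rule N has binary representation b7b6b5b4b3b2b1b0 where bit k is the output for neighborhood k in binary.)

position 1: 111 → 0  (bit 7 = 0)
position 2: 110 → 1  (bit 6 = 1)
position 3: 101 → 1  (bit 5 = 1)
position 10: 100 → 0  (bit 4 = 0)
position 0: 011 → 0  (bit 3 = 0)
position 9: 010 → 0  (bit 2 = 0)
position 12: 001 → 0  (bit 1 = 0)
position 11: 000 → 0  (bit 0 = 0)
bits b7..b0 = 01100000 = 96

96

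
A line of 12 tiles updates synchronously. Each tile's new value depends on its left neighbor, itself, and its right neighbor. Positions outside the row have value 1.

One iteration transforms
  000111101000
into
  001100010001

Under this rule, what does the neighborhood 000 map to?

0

At position 1 the neighborhood is 000; the next row has 0 there.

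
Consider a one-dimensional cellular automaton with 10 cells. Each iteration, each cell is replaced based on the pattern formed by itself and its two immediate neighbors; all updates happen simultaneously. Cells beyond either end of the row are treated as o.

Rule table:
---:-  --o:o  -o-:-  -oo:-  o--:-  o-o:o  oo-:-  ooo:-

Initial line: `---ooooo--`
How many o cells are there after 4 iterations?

2

--o------o
-o------o-
o------o-o
------o-o-
count of o: 2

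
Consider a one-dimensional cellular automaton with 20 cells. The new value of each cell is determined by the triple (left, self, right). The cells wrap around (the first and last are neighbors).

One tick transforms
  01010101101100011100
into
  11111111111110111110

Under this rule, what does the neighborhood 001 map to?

1

At position 0 the neighborhood is 001; the next row has 1 there.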